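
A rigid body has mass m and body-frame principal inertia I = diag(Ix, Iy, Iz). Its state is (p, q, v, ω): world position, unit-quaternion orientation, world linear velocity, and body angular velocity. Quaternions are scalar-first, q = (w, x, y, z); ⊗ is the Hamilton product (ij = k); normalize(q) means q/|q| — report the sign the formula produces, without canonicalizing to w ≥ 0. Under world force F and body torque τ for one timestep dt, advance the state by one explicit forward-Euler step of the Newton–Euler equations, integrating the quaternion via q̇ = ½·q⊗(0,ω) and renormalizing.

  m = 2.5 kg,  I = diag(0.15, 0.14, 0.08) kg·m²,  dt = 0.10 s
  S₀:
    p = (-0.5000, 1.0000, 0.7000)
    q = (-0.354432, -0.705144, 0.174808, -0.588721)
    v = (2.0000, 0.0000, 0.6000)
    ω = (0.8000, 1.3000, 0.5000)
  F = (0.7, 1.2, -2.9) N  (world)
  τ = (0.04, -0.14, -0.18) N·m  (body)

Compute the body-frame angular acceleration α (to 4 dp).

α = (0.5267, -1.2000, -2.1200)

precession coupling ω×(Iω) = (-0.0390, 0.0280, -0.0104)
(τ − ω×Iω)/I = (0.5267, -1.2000, -2.1200)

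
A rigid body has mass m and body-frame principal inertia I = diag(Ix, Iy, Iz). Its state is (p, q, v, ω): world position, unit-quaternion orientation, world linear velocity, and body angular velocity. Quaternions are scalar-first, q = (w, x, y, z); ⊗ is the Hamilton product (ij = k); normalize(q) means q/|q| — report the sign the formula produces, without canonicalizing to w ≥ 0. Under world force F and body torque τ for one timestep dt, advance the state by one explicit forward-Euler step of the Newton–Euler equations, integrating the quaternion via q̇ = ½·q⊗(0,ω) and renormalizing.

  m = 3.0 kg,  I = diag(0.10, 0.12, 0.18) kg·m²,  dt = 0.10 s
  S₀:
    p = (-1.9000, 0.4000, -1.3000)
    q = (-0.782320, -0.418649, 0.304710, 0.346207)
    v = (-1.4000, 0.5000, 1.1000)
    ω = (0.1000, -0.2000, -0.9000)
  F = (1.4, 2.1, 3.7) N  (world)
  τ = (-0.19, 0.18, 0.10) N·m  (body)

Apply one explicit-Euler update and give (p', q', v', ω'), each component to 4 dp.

new position p' = (-2.0400, 0.4500, -1.1900)
v + (F/m)dt = (-1.3533, 0.5700, 1.2233)
gyro term ω×Iω = (0.0108, 0.0072, -0.0004)
angular accel α = (-2.0080, 1.4400, 0.5578)
ω + α·dt = (-0.1008, -0.0560, -0.8442)
2q̇ = q⊗(0,ω) = (0.4143932, -0.2832296, -0.1856994, 0.7573468)
q + ½dt·q⊗(0,ω), renormalized = (-0.7608, -0.4323, 0.2951, 0.3837)

p' = (-2.0400, 0.4500, -1.1900)
q' = (-0.7608, -0.4323, 0.2951, 0.3837)
v' = (-1.3533, 0.5700, 1.2233)
ω' = (-0.1008, -0.0560, -0.8442)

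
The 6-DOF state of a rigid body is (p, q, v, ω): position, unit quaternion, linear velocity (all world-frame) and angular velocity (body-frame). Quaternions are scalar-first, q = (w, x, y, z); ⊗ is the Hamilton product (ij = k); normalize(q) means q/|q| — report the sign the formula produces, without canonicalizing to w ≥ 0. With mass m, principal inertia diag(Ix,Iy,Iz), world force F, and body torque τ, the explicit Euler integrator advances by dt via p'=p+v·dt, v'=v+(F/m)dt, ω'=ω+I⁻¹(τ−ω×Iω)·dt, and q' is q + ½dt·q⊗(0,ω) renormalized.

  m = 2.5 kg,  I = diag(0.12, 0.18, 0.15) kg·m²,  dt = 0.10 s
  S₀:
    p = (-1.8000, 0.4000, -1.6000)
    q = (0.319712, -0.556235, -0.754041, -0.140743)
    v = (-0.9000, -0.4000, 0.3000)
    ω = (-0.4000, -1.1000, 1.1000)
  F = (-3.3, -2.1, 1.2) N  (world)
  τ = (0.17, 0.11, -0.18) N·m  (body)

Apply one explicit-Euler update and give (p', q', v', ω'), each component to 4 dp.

p' = (-1.8900, 0.3600, -1.5700)
q' = (0.2740, -0.6099, -0.7358, -0.1073)
v' = (-1.0320, -0.4840, 0.3480)
ω' = (-0.2886, -1.0462, 0.9624)

new position p' = (-1.8900, 0.3600, -1.5700)
v + (F/m)dt = (-1.0320, -0.4840, 0.3480)
gyro term ω×Iω = (0.0363, 0.0132, 0.0264)
angular accel α = (1.1142, 0.5378, -1.3760)
ω' = ω + α·dt = (-0.2886, -1.0462, 0.9624)
2q̇ = q⊗(0,ω) = (-0.8971218, -1.1121472, 0.3164725, 0.6619253)
q + ½dt·q⊗(0,ω), renormalized = (0.2740, -0.6099, -0.7358, -0.1073)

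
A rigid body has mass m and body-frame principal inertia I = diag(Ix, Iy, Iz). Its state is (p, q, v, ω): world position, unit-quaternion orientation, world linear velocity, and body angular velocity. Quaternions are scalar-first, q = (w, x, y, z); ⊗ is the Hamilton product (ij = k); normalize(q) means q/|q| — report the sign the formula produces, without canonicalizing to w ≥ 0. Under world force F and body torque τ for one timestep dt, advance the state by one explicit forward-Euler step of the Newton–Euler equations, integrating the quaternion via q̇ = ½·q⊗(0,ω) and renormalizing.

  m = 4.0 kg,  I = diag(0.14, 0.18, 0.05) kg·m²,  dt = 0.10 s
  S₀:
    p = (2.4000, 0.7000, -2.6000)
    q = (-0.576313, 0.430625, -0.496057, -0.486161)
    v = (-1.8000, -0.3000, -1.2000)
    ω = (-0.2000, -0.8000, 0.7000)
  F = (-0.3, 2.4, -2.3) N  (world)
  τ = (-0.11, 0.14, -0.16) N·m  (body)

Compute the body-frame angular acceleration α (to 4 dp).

α = (-1.3057, 0.8478, -3.3280)

precession coupling ω×(Iω) = (0.0728, -0.0126, 0.0064)
(τ − ω×Iω)/I = (-1.3057, 0.8478, -3.3280)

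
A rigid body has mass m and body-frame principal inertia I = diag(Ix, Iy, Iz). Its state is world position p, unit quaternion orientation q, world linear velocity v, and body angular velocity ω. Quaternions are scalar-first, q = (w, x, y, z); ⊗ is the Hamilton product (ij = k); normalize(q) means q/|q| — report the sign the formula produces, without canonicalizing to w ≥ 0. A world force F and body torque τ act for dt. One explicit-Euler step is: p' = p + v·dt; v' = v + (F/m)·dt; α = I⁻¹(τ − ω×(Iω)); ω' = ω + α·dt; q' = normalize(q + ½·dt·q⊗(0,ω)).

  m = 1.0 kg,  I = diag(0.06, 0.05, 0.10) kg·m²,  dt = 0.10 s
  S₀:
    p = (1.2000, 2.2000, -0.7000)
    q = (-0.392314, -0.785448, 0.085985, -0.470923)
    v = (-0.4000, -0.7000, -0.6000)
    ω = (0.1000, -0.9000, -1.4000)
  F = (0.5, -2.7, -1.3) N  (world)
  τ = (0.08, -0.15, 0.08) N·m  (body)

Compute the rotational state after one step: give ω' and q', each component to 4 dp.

gyro term ω×Iω = (0.0630, 0.0056, 0.0009)
angular accel α = (0.2833, -3.1120, 0.7910)
ω' = ω + α·dt = (0.1283, -1.2112, -1.3209)
q⊗(0,ω) = (-0.5033609, -0.5834411, -0.7936369, 1.2475443)
q' = normalize(q + ½dt·q⊗(0,ω)) = (-0.4160, -0.8118, 0.0461, -0.4071)

ω' = (0.1283, -1.2112, -1.3209)
q' = (-0.4160, -0.8118, 0.0461, -0.4071)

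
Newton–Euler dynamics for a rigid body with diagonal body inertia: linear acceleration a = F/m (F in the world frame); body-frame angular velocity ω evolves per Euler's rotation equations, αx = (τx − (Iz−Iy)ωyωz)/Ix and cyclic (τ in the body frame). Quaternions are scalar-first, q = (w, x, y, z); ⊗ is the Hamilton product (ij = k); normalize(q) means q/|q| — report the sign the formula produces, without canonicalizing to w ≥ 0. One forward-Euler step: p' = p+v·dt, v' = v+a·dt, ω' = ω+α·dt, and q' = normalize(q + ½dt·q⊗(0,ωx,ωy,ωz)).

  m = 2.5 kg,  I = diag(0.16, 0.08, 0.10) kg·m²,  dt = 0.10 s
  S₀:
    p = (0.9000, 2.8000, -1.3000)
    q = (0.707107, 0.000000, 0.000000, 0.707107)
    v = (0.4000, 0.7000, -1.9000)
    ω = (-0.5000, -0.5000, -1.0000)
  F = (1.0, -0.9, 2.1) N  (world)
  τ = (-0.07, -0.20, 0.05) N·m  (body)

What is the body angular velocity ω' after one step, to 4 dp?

ω' = (-0.5500, -0.7875, -0.9300)

ω×(Iω) gyroscopic = (0.0100, 0.0300, -0.0200)
(τ − ω×Iω)/I = (-0.5000, -2.8750, 0.7000)
ω' = ω + α·dt = (-0.5500, -0.7875, -0.9300)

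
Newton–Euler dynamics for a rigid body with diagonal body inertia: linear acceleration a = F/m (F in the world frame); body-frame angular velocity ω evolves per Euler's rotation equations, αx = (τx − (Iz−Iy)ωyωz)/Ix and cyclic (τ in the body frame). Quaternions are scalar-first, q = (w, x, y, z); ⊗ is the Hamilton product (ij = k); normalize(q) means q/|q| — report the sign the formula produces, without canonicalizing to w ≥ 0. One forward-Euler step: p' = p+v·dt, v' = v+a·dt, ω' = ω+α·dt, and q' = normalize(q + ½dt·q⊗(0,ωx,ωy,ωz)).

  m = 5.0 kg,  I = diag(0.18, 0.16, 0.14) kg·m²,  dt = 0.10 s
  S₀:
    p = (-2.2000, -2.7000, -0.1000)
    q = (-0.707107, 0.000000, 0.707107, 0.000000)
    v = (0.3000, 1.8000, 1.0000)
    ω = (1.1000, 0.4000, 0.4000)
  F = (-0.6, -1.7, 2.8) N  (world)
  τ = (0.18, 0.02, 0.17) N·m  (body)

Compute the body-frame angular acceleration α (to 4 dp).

α = (1.0178, 0.0150, 1.2771)

gyro term ω×Iω = (-0.0032, 0.0176, -0.0088)
α = I⁻¹(τ − ω×Iω) = (1.0178, 0.0150, 1.2771)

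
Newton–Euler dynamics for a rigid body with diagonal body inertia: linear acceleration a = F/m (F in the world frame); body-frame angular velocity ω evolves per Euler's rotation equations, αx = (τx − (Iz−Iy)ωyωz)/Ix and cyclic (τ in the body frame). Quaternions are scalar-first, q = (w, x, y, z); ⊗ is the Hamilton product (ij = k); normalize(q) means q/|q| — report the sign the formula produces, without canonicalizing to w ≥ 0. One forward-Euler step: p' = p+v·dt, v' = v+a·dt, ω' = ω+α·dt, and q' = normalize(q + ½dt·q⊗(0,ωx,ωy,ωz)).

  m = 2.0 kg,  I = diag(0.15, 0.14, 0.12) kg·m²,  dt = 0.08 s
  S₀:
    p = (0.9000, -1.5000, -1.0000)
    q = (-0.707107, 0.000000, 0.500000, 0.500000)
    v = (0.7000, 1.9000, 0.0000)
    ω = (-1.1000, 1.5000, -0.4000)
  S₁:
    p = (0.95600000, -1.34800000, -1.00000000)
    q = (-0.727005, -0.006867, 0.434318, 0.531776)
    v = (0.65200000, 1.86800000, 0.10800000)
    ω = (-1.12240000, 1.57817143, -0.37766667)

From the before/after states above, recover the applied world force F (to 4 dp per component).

F = (-1.2000, -0.8000, 2.7000)

v₁ − v₀ = (-0.04800000, -0.03200000, 0.10800000)
F = m·Δv/dt = (-1.2000, -0.8000, 2.7000)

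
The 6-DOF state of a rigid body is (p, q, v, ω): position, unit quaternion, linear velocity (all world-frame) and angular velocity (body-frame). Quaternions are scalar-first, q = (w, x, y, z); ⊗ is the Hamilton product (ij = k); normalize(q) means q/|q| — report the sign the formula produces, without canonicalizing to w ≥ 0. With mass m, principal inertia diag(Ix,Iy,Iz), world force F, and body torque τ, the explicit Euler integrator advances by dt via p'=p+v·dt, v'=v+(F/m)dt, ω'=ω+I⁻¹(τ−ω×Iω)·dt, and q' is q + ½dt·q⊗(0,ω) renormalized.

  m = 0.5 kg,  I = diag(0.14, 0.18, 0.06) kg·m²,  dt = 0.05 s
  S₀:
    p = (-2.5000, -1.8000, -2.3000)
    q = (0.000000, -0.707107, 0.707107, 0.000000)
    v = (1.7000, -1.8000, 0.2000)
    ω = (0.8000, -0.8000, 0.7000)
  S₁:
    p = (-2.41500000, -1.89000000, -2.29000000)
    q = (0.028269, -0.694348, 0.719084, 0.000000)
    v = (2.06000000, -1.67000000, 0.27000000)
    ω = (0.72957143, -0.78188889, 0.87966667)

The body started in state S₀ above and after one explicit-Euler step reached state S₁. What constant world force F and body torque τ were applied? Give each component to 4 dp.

rate change Δω = (-0.07042857, 0.01811111, 0.17966667)
I·α + gyro = (-0.1300, 0.1100, 0.1900)
Δv = v₁−v₀ = (0.36000000, 0.13000000, 0.07000000)
F = m·Δv/dt = (3.6000, 1.3000, 0.7000)

F = (3.6000, 1.3000, 0.7000)
τ = (-0.1300, 0.1100, 0.1900)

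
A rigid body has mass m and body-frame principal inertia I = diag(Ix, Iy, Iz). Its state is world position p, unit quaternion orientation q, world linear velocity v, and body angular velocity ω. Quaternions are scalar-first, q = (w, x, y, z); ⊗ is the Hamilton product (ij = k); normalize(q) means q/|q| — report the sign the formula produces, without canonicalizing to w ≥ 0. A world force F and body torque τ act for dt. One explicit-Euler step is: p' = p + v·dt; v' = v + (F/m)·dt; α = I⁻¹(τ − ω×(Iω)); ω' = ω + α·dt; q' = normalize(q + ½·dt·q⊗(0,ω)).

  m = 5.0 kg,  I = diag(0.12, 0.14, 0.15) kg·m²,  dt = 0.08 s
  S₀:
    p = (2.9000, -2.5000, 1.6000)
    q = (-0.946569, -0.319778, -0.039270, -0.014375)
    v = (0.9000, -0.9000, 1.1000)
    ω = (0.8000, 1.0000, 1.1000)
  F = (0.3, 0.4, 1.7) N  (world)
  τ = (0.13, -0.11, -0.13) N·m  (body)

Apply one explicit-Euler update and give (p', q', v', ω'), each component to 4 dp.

p + v·dt = (2.9720, -2.5720, 1.6880)
v + (F/m)dt = (0.9048, -0.8936, 1.1272)
α = I⁻¹(τ − ω×Iω) = (0.9917, -0.5971, -0.9733)
ω' = ω + α·dt = (0.8793, 0.9522, 1.0221)
2q̇ = q⊗(0,ω) = (0.3109049, -0.7860772, -0.6063132, -1.3295879)
updated quaternion q' = (-0.9320, -0.3504, -0.0634, -0.0674)

p' = (2.9720, -2.5720, 1.6880)
q' = (-0.9320, -0.3504, -0.0634, -0.0674)
v' = (0.9048, -0.8936, 1.1272)
ω' = (0.8793, 0.9522, 1.0221)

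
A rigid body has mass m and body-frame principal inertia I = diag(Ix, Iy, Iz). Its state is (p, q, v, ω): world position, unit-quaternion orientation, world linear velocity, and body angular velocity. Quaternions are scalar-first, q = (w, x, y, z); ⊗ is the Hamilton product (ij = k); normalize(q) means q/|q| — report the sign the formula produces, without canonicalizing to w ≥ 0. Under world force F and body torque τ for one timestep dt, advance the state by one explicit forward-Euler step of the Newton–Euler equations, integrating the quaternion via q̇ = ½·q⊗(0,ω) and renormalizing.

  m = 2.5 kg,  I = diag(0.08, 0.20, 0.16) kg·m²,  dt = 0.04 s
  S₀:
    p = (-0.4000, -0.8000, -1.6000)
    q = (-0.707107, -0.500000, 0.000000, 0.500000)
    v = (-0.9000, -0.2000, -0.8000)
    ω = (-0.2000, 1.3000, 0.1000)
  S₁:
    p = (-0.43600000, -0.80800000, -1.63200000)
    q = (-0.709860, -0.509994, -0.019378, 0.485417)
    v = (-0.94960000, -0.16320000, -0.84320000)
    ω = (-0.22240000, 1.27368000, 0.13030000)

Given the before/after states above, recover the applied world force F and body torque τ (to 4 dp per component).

F = (-3.1000, 2.3000, -2.7000)
τ = (-0.0500, -0.1300, 0.0900)

ω₁ − ω₀ = (-0.02240000, -0.02632000, 0.03030000)
applied torque τ = (-0.0500, -0.1300, 0.0900)
Δv = v₁−v₀ = (-0.04960000, 0.03680000, -0.04320000)
applied force F = (-3.1000, 2.3000, -2.7000)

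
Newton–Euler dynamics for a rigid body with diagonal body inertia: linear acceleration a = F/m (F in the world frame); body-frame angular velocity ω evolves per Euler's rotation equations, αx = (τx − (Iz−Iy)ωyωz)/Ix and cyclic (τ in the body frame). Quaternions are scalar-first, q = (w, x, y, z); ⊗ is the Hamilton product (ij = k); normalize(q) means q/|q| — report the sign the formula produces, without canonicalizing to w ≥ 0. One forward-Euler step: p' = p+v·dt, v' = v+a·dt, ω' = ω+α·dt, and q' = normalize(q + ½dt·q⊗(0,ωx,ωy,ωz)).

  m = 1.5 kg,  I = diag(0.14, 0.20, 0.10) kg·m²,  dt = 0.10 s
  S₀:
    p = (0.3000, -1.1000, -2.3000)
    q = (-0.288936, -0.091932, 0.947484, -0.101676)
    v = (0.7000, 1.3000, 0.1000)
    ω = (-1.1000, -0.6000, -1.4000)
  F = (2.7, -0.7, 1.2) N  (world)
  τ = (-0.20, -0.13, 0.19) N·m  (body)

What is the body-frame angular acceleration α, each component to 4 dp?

α = (-0.8286, -0.9580, 1.5040)

ω×(Iω) gyroscopic = (-0.0840, 0.0616, 0.0396)
angular accel α = (-0.8286, -0.9580, 1.5040)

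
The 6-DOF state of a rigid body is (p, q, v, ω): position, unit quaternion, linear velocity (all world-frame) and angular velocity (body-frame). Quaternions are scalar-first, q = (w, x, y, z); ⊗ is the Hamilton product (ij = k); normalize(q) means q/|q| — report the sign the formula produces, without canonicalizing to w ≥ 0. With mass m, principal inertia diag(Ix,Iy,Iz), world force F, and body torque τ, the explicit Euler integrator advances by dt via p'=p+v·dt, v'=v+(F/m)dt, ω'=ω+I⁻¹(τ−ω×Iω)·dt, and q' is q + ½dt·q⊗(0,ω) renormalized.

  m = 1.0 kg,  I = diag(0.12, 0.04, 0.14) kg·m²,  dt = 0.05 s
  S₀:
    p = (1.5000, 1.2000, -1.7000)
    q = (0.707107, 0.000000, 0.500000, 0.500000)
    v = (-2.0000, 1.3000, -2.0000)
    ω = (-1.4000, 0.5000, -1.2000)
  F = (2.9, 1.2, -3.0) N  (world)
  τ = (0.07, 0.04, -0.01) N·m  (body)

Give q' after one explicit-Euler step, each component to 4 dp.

2q̇ = q⊗(0,ω) = (0.3500000, -1.8399498, -0.3464465, -0.1485284)
q' = normalize(q + ½dt·q⊗(0,ω)) = (0.7150, -0.0459, 0.4908, 0.4957)

q' = (0.7150, -0.0459, 0.4908, 0.4957)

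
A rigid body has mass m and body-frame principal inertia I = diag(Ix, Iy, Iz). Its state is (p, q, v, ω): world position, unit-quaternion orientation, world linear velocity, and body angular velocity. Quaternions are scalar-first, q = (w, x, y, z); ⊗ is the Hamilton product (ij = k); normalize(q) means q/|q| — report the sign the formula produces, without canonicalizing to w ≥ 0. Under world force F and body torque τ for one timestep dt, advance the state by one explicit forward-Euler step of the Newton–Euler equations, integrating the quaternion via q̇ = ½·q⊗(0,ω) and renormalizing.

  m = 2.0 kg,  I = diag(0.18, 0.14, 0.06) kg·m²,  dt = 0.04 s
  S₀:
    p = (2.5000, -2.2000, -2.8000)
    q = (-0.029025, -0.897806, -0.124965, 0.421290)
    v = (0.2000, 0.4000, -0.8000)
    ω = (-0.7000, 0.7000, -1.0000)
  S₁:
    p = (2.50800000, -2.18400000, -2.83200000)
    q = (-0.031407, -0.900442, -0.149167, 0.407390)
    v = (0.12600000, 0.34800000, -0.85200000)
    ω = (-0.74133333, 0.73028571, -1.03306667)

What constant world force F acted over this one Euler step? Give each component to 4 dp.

velocity change Δv = (-0.07400000, -0.05200000, -0.05200000)
applied force F = (-3.7000, -2.6000, -2.6000)

F = (-3.7000, -2.6000, -2.6000)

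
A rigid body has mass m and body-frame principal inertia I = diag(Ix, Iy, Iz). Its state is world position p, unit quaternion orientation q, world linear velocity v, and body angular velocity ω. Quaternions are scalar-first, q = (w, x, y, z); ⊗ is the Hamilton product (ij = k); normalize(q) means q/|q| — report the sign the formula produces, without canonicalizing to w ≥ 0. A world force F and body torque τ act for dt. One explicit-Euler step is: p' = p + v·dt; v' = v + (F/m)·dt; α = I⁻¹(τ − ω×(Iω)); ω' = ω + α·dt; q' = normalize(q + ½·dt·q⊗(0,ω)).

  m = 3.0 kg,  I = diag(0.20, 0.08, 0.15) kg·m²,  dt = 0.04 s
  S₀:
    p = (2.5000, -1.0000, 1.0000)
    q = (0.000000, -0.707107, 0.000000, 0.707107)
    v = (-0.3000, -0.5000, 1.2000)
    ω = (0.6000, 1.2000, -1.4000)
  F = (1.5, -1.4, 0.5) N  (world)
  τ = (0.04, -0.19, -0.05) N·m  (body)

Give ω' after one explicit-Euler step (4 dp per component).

α = I⁻¹(τ − ω×Iω) = (0.7880, -1.8500, 0.2427)
ω + α·dt = (0.6315, 1.1260, -1.3903)

ω' = (0.6315, 1.1260, -1.3903)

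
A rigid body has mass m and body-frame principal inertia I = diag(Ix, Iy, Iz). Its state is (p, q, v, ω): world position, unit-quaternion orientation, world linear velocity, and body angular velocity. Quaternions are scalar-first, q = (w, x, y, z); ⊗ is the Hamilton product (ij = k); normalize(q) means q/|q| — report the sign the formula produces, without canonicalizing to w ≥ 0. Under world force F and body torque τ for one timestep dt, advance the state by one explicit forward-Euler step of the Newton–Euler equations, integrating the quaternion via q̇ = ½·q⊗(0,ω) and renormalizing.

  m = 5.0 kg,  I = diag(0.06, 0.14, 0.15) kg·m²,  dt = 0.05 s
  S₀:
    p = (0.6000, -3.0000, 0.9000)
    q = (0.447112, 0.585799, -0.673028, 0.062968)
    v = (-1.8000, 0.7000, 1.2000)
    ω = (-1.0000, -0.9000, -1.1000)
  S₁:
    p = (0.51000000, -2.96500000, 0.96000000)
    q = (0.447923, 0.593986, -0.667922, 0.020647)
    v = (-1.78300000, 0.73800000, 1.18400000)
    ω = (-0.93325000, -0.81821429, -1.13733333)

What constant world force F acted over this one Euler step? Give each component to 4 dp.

v₁ − v₀ = (0.01700000, 0.03800000, -0.01600000)
applied force F = (1.7000, 3.8000, -1.6000)

F = (1.7000, 3.8000, -1.6000)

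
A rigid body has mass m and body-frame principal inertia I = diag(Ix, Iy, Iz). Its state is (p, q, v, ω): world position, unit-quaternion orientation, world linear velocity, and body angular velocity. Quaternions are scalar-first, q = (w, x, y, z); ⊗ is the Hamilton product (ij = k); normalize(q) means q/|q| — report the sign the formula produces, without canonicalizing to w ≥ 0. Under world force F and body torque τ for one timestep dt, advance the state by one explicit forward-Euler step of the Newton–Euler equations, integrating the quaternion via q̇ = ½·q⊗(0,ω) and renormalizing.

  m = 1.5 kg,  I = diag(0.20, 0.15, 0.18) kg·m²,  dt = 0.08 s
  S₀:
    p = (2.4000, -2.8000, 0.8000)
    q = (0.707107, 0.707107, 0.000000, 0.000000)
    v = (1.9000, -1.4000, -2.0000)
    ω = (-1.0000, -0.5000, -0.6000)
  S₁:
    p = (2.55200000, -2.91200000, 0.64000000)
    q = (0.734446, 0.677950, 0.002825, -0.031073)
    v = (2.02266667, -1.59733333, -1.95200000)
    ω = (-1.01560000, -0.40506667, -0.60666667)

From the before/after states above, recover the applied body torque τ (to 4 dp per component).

Δω = ω₁−ω₀ = (-0.01560000, 0.09493333, -0.00666667)
ω₀×(Iω₀) = (0.0090, 0.0120, -0.0250)
applied torque τ = (-0.0300, 0.1900, -0.0400)

τ = (-0.0300, 0.1900, -0.0400)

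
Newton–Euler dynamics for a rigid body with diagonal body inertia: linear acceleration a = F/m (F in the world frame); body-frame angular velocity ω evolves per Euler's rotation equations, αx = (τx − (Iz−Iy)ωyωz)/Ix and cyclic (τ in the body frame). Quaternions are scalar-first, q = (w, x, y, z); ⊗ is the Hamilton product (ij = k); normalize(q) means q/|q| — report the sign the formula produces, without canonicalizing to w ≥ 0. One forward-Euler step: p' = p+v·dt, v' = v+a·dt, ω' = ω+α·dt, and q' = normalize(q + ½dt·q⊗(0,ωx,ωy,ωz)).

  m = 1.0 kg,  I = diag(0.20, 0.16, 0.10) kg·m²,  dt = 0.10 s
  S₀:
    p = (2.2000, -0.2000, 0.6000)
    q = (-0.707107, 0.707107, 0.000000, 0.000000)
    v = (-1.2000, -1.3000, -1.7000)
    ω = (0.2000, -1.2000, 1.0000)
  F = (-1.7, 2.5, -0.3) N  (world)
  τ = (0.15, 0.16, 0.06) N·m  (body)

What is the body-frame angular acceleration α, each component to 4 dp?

α = (0.3900, 0.8750, 0.5040)

precession coupling ω×(Iω) = (0.0720, 0.0200, 0.0096)
α = I⁻¹(τ − ω×Iω) = (0.3900, 0.8750, 0.5040)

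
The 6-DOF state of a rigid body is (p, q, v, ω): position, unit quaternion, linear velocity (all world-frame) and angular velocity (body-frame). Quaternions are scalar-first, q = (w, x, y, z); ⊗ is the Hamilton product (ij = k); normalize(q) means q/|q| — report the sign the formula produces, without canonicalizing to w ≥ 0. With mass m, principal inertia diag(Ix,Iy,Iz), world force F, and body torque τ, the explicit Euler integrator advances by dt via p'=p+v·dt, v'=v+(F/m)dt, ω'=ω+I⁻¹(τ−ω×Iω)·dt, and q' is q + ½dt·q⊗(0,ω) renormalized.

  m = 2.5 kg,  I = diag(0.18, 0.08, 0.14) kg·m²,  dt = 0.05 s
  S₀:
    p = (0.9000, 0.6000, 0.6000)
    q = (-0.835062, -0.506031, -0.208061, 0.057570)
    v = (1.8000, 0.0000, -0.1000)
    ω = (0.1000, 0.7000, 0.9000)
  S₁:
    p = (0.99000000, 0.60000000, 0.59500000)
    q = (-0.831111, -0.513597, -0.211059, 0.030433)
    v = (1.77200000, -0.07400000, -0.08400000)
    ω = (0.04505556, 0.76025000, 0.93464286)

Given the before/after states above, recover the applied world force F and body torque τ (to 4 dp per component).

F = (-1.4000, -3.7000, 0.8000)
τ = (-0.1600, 0.1000, 0.0900)

Δω = ω₁−ω₀ = (-0.05494444, 0.06025000, 0.03464286)
gyro term ω₀×Iω₀ = (0.0378, 0.0036, -0.0070)
applied torque τ = (-0.1600, 0.1000, 0.0900)
velocity change Δv = (-0.02800000, -0.07400000, 0.01600000)
m·(v₁−v₀)/dt = (-1.4000, -3.7000, 0.8000)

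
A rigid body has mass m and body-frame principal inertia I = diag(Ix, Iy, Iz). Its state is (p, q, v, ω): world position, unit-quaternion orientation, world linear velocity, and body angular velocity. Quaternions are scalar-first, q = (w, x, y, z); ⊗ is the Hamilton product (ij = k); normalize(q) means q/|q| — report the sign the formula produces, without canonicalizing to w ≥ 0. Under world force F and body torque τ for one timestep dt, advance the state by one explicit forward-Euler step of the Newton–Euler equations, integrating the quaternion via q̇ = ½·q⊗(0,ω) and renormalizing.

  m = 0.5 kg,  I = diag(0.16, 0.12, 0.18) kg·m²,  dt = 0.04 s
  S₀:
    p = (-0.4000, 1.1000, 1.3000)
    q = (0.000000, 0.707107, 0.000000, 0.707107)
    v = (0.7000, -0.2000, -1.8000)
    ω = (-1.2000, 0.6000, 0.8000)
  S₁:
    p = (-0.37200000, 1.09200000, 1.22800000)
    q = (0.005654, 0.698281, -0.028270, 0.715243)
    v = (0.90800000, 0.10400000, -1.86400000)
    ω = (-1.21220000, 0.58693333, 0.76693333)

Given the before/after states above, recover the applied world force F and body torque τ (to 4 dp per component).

Δv = v₁−v₀ = (0.20800000, 0.30400000, -0.06400000)
m·(v₁−v₀)/dt = (2.6000, 3.8000, -0.8000)
Δω = ω₁−ω₀ = (-0.01220000, -0.01306667, -0.03306667)
gyro term ω₀×Iω₀ = (0.0288, 0.0192, 0.0288)
applied torque τ = (-0.0200, -0.0200, -0.1200)

F = (2.6000, 3.8000, -0.8000)
τ = (-0.0200, -0.0200, -0.1200)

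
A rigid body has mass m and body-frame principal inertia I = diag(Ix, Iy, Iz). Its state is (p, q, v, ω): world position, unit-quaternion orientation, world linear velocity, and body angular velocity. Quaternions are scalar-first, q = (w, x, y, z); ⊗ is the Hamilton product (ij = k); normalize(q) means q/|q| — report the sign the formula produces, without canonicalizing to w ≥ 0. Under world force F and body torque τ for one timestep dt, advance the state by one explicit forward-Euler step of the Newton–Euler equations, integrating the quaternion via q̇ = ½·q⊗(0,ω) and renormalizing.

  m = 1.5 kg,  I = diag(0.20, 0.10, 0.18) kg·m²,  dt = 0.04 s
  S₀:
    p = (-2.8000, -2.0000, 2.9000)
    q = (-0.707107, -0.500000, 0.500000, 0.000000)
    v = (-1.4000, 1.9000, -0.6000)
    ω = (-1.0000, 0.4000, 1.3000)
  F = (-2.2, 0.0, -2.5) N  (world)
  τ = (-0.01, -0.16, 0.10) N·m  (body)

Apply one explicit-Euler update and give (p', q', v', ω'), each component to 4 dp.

p' = (-2.8560, -1.9240, 2.8760)
q' = (-0.7207, -0.4726, 0.5071, -0.0124)
v' = (-1.4587, 1.9000, -0.6667)
ω' = (-1.0103, 0.3464, 1.3133)

ω×(Iω) gyroscopic = (0.0416, -0.0260, 0.0400)
α = I⁻¹(τ − ω×Iω) = (-0.2580, -1.3400, 0.3333)
ω' = ω + α·dt = (-1.0103, 0.3464, 1.3133)
Hamilton product q⊗(0,ω) = (-0.7000000, 1.3571070, 0.3671572, -0.6192391)
q + ½dt·q⊗(0,ω), renormalized = (-0.7207, -0.4726, 0.5071, -0.0124)
a = F/m = (-1.4667, 0.0000, -1.6667)
p' = p + v·dt = (-2.8560, -1.9240, 2.8760)
v' = v + a·dt = (-1.4587, 1.9000, -0.6667)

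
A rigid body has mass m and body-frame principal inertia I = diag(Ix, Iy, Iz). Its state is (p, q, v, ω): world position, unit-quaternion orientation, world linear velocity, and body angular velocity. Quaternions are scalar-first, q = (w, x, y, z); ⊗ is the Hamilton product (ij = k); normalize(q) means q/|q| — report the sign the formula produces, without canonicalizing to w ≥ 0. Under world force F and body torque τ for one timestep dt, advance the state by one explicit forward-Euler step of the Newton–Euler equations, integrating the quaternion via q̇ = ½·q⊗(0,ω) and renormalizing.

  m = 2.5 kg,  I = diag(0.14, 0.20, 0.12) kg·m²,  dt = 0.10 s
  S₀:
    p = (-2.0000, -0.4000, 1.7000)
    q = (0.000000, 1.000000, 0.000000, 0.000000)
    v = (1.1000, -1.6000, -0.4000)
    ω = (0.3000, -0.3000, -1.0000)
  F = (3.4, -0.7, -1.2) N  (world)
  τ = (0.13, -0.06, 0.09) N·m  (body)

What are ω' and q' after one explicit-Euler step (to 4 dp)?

α = I⁻¹(τ − ω×Iω) = (1.1000, -0.2700, 0.7950)
new body rate ω' = (0.4100, -0.3270, -0.9205)
Hamilton product q⊗(0,ω) = (-0.3000000, 0.0000000, 1.0000000, -0.3000000)
q' = normalize(q + ½dt·q⊗(0,ω)) = (-0.0150, 0.9985, 0.0499, -0.0150)

ω' = (0.4100, -0.3270, -0.9205)
q' = (-0.0150, 0.9985, 0.0499, -0.0150)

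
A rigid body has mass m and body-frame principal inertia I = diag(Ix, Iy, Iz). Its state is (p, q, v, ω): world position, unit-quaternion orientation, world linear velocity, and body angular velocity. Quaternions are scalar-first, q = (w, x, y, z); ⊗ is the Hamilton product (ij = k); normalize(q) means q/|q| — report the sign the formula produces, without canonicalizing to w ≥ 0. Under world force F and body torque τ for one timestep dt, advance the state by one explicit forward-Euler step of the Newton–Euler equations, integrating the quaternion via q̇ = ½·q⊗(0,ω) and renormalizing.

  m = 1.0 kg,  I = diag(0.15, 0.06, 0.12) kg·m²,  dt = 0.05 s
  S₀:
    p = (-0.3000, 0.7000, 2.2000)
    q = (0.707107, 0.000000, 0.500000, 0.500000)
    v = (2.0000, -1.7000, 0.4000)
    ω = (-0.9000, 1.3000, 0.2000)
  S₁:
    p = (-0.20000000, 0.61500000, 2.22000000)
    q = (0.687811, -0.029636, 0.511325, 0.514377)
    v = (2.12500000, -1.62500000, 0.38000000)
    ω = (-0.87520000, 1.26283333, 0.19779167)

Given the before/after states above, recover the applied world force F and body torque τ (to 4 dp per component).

F = (2.5000, 1.5000, -0.4000)
τ = (0.0900, -0.0500, 0.1000)

Δω = ω₁−ω₀ = (0.02480000, -0.03716667, -0.00220833)
applied torque τ = (0.0900, -0.0500, 0.1000)
Δv = v₁−v₀ = (0.12500000, 0.07500000, -0.02000000)
applied force F = (2.5000, 1.5000, -0.4000)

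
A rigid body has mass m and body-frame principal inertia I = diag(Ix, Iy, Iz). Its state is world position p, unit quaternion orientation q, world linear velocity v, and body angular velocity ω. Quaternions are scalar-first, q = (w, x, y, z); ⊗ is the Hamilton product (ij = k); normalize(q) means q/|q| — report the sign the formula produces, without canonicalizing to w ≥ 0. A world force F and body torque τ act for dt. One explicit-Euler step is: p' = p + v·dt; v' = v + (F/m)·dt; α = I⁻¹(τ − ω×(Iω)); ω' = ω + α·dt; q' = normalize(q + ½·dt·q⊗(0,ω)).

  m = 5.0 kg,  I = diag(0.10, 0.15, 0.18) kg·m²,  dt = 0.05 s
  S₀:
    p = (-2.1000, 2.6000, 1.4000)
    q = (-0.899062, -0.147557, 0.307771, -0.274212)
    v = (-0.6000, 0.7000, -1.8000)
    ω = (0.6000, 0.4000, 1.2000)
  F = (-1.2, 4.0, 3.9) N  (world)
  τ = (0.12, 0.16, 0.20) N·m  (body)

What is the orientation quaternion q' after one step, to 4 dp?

Hamilton product q⊗(0,ω) = (0.2944802, -0.0604272, -0.3470836, -1.3225598)
updated quaternion q' = (-0.8912, -0.1490, 0.2989, -0.3071)

q' = (-0.8912, -0.1490, 0.2989, -0.3071)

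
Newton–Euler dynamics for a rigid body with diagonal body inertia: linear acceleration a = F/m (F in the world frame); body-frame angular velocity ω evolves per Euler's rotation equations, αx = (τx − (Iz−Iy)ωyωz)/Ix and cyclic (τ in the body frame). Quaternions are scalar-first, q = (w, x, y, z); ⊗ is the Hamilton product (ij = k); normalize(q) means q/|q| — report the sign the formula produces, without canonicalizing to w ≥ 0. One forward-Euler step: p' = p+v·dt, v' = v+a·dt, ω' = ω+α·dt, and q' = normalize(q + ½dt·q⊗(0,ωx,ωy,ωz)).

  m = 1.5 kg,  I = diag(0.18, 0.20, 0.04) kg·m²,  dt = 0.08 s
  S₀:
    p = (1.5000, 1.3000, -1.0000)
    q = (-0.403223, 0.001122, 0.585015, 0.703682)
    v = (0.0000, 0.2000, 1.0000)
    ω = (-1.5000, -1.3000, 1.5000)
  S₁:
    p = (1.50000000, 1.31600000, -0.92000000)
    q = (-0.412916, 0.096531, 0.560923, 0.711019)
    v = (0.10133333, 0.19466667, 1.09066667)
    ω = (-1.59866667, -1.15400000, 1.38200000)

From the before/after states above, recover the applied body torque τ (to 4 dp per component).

rate change Δω = (-0.09866667, 0.14600000, -0.11800000)
precession coupling = (0.3120, -0.3150, 0.0390)
I·α + gyro = (0.0900, 0.0500, -0.0200)

τ = (0.0900, 0.0500, -0.0200)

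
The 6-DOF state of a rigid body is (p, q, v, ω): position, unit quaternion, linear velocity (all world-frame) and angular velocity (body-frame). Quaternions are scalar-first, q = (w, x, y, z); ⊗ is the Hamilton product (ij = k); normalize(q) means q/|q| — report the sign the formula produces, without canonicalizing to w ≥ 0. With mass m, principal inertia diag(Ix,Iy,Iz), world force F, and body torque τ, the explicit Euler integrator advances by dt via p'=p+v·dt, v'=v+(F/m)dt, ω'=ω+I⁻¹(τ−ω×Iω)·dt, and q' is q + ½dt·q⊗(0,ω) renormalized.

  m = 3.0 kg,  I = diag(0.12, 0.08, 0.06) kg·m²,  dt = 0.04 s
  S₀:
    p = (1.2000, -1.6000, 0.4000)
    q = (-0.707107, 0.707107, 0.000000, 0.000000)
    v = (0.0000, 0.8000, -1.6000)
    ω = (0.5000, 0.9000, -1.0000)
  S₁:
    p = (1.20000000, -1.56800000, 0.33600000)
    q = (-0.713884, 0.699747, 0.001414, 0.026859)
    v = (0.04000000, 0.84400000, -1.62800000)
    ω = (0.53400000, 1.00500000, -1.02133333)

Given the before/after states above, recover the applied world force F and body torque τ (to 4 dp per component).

F = (3.0000, 3.3000, -2.1000)
τ = (0.1200, 0.1800, -0.0500)

Δω = ω₁−ω₀ = (0.03400000, 0.10500000, -0.02133333)
precession coupling = (0.0180, -0.0300, -0.0180)
I·α + gyro = (0.1200, 0.1800, -0.0500)
v₁ − v₀ = (0.04000000, 0.04400000, -0.02800000)
m·(v₁−v₀)/dt = (3.0000, 3.3000, -2.1000)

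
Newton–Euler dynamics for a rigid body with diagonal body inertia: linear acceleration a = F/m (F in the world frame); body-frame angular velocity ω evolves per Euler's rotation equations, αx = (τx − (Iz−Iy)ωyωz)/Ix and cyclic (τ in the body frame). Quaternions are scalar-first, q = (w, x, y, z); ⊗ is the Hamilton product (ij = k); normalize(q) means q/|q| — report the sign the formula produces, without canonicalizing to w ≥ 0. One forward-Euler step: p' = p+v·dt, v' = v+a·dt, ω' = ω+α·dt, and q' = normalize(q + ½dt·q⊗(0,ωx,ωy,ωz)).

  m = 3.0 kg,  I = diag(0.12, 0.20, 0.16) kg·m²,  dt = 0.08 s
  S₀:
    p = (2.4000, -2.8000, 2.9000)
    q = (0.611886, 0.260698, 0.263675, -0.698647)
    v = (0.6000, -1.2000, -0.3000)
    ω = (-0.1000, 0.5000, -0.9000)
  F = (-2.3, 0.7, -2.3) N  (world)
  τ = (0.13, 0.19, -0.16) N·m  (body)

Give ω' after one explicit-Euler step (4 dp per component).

precession coupling ω×(Iω) = (0.0180, -0.0036, -0.0040)
(τ − ω×Iω)/I = (0.9333, 0.9680, -0.9750)
ω + α·dt = (-0.0253, 0.5774, -0.9780)

ω' = (-0.0253, 0.5774, -0.9780)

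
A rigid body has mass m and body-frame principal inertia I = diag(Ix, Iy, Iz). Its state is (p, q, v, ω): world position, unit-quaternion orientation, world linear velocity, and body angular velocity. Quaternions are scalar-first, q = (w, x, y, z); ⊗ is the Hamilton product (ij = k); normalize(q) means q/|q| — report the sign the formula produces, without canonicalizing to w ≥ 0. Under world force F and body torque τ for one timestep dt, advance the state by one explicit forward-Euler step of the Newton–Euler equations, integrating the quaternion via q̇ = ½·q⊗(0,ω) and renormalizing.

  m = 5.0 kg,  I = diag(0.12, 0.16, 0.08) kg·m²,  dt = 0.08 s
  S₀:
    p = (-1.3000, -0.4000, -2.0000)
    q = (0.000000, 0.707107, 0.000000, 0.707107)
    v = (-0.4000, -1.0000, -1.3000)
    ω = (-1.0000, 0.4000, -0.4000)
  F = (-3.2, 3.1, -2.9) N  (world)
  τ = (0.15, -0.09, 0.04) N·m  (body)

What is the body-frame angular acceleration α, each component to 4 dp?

precession coupling ω×(Iω) = (0.0128, 0.0160, -0.0160)
angular accel α = (1.1433, -0.6625, 0.7000)

α = (1.1433, -0.6625, 0.7000)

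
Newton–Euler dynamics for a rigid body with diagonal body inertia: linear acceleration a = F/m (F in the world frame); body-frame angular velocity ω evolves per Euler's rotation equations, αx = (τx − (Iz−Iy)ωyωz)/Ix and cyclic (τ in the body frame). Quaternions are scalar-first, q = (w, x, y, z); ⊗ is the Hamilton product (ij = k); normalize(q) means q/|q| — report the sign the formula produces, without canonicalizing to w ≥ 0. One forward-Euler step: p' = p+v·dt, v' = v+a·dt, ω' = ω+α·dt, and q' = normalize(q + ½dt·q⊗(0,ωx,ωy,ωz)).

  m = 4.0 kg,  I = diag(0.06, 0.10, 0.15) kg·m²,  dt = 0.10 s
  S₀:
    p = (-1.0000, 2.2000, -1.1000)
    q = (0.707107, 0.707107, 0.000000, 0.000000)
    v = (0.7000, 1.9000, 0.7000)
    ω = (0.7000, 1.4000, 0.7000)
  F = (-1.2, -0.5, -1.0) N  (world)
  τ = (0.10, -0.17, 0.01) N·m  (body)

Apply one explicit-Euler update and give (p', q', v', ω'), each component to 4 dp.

p' = (-0.9300, 2.3900, -1.0300)
q' = (0.6799, 0.7292, 0.0247, 0.0740)
v' = (0.6700, 1.8875, 0.6750)
ω' = (0.7850, 1.2741, 0.6805)

ω×(Iω) gyroscopic = (0.0490, -0.0441, 0.0392)
angular accel α = (0.8500, -1.2590, -0.1947)
ω' = ω + α·dt = (0.7850, 1.2741, 0.6805)
q⊗(0,ω) = (-0.4949749, 0.4949749, 0.4949749, 1.4849247)
q' = normalize(q + ½dt·q⊗(0,ω)) = (0.6799, 0.7292, 0.0247, 0.0740)
a = (-0.3000, -0.1250, -0.2500)
new position p' = (-0.9300, 2.3900, -1.0300)
v' = v + a·dt = (0.6700, 1.8875, 0.6750)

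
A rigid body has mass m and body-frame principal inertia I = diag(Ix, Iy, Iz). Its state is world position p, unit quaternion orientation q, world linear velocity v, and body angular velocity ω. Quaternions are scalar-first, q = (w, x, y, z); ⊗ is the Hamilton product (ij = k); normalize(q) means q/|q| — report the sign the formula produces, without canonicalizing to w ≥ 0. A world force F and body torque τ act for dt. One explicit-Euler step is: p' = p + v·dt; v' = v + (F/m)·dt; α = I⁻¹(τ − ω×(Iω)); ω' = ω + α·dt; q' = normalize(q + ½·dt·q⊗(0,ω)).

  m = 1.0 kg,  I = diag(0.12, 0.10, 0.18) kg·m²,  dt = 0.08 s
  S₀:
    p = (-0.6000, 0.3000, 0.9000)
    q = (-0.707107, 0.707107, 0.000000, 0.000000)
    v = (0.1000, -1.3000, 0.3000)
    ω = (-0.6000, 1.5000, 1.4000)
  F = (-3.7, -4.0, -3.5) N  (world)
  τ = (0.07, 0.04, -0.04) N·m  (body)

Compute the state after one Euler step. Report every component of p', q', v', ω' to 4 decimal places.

a = F/m = (-3.7000, -4.0000, -3.5000)
new position p' = (-0.5920, 0.1960, 0.9240)
v + (F/m)dt = (-0.1960, -1.6200, 0.0200)
ω×(Iω) gyroscopic = (0.1680, 0.0504, 0.0180)
(τ − ω×Iω)/I = (-0.8167, -0.1040, -0.3222)
ω + α·dt = (-0.6653, 1.4917, 1.3742)
q⊗(0,ω) = (0.4242642, 0.4242642, -2.0506103, 0.0707107)
updated quaternion q' = (-0.6876, 0.7214, -0.0817, 0.0028)

p' = (-0.5920, 0.1960, 0.9240)
q' = (-0.6876, 0.7214, -0.0817, 0.0028)
v' = (-0.1960, -1.6200, 0.0200)
ω' = (-0.6653, 1.4917, 1.3742)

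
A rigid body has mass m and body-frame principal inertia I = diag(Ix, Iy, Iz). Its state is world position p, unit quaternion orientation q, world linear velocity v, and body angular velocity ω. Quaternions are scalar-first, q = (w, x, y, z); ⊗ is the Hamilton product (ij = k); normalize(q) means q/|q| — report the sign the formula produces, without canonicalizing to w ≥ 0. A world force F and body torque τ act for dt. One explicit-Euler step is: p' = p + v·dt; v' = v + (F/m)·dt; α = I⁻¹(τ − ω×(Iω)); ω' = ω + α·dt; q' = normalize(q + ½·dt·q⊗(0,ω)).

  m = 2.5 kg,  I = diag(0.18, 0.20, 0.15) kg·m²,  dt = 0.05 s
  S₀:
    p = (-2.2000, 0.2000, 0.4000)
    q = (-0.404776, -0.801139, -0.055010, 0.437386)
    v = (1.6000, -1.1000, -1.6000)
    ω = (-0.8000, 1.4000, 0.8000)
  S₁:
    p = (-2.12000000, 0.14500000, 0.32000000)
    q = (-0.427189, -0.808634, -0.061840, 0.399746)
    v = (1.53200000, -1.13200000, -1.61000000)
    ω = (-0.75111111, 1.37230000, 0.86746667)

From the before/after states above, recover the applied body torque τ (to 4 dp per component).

τ = (0.1200, -0.1300, 0.1800)

Δω = ω₁−ω₀ = (0.04888889, -0.02770000, 0.06746667)
τ = I·(Δω/dt) + ω₀×(Iω₀) = (0.1200, -0.1300, 0.1800)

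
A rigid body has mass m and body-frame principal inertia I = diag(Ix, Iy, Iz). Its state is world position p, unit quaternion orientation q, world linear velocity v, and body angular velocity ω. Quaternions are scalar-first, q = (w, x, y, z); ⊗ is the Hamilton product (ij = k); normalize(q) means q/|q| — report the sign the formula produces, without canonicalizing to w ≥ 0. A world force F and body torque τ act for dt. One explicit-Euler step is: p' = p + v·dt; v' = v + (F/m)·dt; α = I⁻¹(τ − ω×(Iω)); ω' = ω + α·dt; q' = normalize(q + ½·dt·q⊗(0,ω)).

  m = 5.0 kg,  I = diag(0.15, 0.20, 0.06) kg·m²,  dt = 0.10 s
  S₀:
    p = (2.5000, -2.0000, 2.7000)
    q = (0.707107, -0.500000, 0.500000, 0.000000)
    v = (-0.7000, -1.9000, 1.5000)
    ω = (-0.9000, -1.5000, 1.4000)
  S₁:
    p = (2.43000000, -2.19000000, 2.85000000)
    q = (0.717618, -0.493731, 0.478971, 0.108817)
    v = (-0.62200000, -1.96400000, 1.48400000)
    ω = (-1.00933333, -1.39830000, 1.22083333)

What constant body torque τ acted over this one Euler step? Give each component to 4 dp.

τ = (0.1300, 0.0900, -0.0400)

Δω = ω₁−ω₀ = (-0.10933333, 0.10170000, -0.17916667)
ω₀×(Iω₀) = (0.2940, -0.1134, 0.0675)
applied torque τ = (0.1300, 0.0900, -0.0400)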